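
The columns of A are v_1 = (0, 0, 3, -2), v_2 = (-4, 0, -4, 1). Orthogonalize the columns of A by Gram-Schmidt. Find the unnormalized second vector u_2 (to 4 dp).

u_2 = (-4.0000, 0.0000, -0.7692, -1.1538)

v_1 = (0, 0, 3, -2); ‖v_1‖ = 3.6056, so q_1 = (0.0000, 0.0000, 0.8321, -0.5547).
q_1·v_2 = 0.0000·(-4) + 0.0000·0 + 0.8321·(-4) + (-0.5547)·1 = -3.8829.
u_2 = v_2 + 3.8829·q_1 = (-4.0000, 0.0000, -0.7692, -1.1538).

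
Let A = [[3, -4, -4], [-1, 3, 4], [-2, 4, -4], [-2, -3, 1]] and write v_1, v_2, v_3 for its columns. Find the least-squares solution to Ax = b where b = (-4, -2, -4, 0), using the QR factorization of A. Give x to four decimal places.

e_1 = v_1/‖v_1‖ = (3, -1, -2, -2)/4.2426 = (0.7071, -0.2357, -0.4714, -0.4714).
r_{12} = e_1·v_2 = -4.0069.
u_2 = v_2 + 4.0069·e_1 = (-1.1667, 2.0556, 2.1111, -4.8889).
‖u_2‖ = 5.8262, so e_2 = (-0.2002, 0.3528, 0.3623, -0.8391).
r_{13} = e_1·v_3 = -2.3570; r_{23} = e_2·v_3 = -0.0763.
u_3 = v_3 + 2.3570·e_1 + 0.0763·e_2 = (-2.3486, 3.4714, -5.0835, -0.1751).
‖u_3‖ = 6.5908, so e_3 = (-0.3563, 0.5267, -0.7713, -0.0266).
Qᵀb = (-0.4714, -1.3540, 3.4572).
Back-substitute: x_3 = 3.4572/6.5908 = 0.5245.
x_2 = (-1.3540 + 0.0763·0.5245)/5.8262 = -0.2255.
x_1 = (-0.4714 + 4.0069·(-0.2255) + 2.3570·0.5245)/4.2426 = -0.0327.

x = (-0.0327, -0.2255, 0.5245)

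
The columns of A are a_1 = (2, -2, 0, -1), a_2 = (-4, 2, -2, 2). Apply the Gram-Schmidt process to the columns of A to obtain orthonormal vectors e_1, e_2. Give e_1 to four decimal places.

e_1 = (0.6667, -0.6667, 0.0000, -0.3333)

a_1 = (2, -2, 0, -1); ‖a_1‖ = 3.0000, so e_1 = (0.6667, -0.6667, 0.0000, -0.3333).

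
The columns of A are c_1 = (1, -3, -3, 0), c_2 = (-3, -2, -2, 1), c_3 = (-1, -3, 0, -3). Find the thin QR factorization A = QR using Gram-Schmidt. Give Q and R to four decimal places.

Q = [[0.2294, -0.9372, -0.2206], [-0.6882, -0.1562, -0.4205], [-0.6882, -0.1562, 0.3470], [0.0000, 0.2698, -0.8087]], R = [[4.3589, 2.0647, 1.8353], [0.0000, 3.7063, 0.5964], [0.0000, 0.0000, 3.9084]]

c_1 = (1, -3, -3, 0); ‖c_1‖ = 4.3589, so q_1 = (0.2294, -0.6882, -0.6882, 0.0000).
q_1·c_2 = 0.2294·(-3) + (-0.6882)·(-2) + (-0.6882)·(-2) + 0.0000·1 = 2.0647.
u_2 = c_2 − 2.0647·q_1 = (-3.4737, -0.5789, -0.5789, 1.0000).
‖u_2‖ = 3.7063, so q_2 = (-0.9372, -0.1562, -0.1562, 0.2698).
q_1·c_3 = 0.2294·(-1) + (-0.6882)·(-3) + (-0.6882)·0 + 0.0000·(-3) = 1.8353; q_2·c_3 = (-0.9372)·(-1) + (-0.1562)·(-3) + (-0.1562)·0 + 0.2698·(-3) = 0.5964.
u_3 = c_3 − 1.8353·q_1 − 0.5964·q_2 = (-0.8621, -1.6437, 1.3563, -3.1609).
‖u_3‖ = 3.9084, so q_3 = (-0.2206, -0.4205, 0.3470, -0.8087).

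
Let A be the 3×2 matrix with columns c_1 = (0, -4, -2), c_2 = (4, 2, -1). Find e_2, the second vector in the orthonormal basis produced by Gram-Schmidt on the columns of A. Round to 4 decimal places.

c_1 = (0, -4, -2); ‖c_1‖ = 4.4721, so e_1 = (0.0000, -0.8944, -0.4472).
e_1·c_2 = 0.0000·4 + (-0.8944)·2 + (-0.4472)·(-1) = -1.3416.
u_2 = c_2 + 1.3416·e_1 = (4.0000, 0.8000, -1.6000).
‖u_2‖ = 4.3818, so e_2 = (0.9129, 0.1826, -0.3651).

e_2 = (0.9129, 0.1826, -0.3651)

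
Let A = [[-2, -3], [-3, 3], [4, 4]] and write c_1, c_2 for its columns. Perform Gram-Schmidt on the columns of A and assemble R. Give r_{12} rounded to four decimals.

r_{12} = 2.4140

e_1 = c_1/‖c_1‖ = (-2, -3, 4)/5.3852 = (-0.3714, -0.5571, 0.7428).
r_{12} = e_1·c_2 = 2.4140.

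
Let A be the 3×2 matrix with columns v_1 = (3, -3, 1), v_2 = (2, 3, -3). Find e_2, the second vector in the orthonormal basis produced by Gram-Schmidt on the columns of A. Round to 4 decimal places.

v_1 = (3, -3, 1); ‖v_1‖ = 4.3589, so e_1 = (0.6882, -0.6882, 0.2294).
e_1·v_2 = 0.6882·2 + (-0.6882)·3 + 0.2294·(-3) = -1.3765.
u_2 = v_2 + 1.3765·e_1 = (2.9474, 2.0526, -2.6842).
‖u_2‖ = 4.4839, so e_2 = (0.6573, 0.4578, -0.5986).

e_2 = (0.6573, 0.4578, -0.5986)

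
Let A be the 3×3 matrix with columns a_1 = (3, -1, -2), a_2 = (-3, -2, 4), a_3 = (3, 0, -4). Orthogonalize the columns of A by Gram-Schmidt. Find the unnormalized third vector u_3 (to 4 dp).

a_1 = (3, -1, -2); ‖a_1‖ = 3.7417, so e_1 = (0.8018, -0.2673, -0.5345).
e_1·a_2 = 0.8018·(-3) + (-0.2673)·(-2) + (-0.5345)·4 = -4.0089.
u_2 = a_2 + 4.0089·e_1 = (0.2143, -3.0714, 1.8571).
‖u_2‖ = 3.5956, so e_2 = (0.0596, -0.8542, 0.5165).
e_1·a_3 = 0.8018·3 + (-0.2673)·0 + (-0.5345)·(-4) = 4.5434; e_2·a_3 = 0.0596·3 + (-0.8542)·0 + 0.5165·(-4) = -1.8872.
u_3 = a_3 − 4.5434·e_1 + 1.8872·e_2 = (-0.5304, -0.3978, -0.5967).

u_3 = (-0.5304, -0.3978, -0.5967)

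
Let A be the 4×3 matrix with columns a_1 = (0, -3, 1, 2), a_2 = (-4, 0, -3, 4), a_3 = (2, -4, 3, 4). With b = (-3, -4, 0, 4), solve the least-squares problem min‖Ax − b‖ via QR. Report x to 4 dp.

x = (1.9076, 0.4408, -0.3874)

q_1 = a_1/‖a_1‖ = (0, -3, 1, 2)/3.7417 = (0.0000, -0.8018, 0.2673, 0.5345).
r_{12} = q_1·a_2 = 1.3363.
u_2 = a_2 − 1.3363·q_1 = (-4.0000, 1.0714, -3.3571, 3.2857).
‖u_2‖ = 6.2621, so q_2 = (-0.6388, 0.1711, -0.5361, 0.5247).
r_{13} = q_1·a_3 = 6.1470; r_{23} = q_2·a_3 = -1.4714.
u_3 = a_3 − 6.1470·q_1 + 1.4714·q_2 = (1.0601, 1.1803, 0.5683, 1.4863).
‖u_3‖ = 2.2470, so q_3 = (0.4718, 0.5253, 0.2529, 0.6615).
Qᵀb = (5.3452, 3.3307, -0.8706).
Back-substitute: x_3 = -0.8706/2.2470 = -0.3874.
x_2 = (3.3307 + 1.4714·(-0.3874))/6.2621 = 0.4408.
x_1 = (5.3452 − 1.3363·0.4408 − 6.1470·(-0.3874))/3.7417 = 1.9076.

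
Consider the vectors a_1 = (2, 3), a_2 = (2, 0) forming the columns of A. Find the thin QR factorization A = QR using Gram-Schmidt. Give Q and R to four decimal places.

a_1 = (2, 3); ‖a_1‖ = 3.6056, so q_1 = (0.5547, 0.8321).
q_1·a_2 = 0.5547·2 + 0.8321·0 = 1.1094.
u_2 = a_2 − 1.1094·q_1 = (1.3846, -0.9231).
‖u_2‖ = 1.6641, so q_2 = (0.8321, -0.5547).

Q = [[0.5547, 0.8321], [0.8321, -0.5547]], R = [[3.6056, 1.1094], [0.0000, 1.6641]]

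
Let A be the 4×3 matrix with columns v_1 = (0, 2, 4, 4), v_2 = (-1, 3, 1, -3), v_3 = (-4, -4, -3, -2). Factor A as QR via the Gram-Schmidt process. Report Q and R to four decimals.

Q = [[0.0000, -0.2242, -0.9434], [0.3333, 0.6976, -0.3092], [0.6667, 0.2741, 0.1120], [0.6667, -0.6229, 0.0426]], R = [[6.0000, -0.3333, -4.6667], [0.0000, 4.4597, -1.4700], [0.0000, 0.0000, 4.5893]]

e_1 = v_1/‖v_1‖ = (0, 2, 4, 4)/6.0000 = (0.0000, 0.3333, 0.6667, 0.6667).
r_{12} = e_1·v_2 = -0.3333.
u_2 = v_2 + 0.3333·e_1 = (-1.0000, 3.1111, 1.2222, -2.7778).
‖u_2‖ = 4.4597, so e_2 = (-0.2242, 0.6976, 0.2741, -0.6229).
r_{13} = e_1·v_3 = -4.6667; r_{23} = e_2·v_3 = -1.4700.
u_3 = v_3 + 4.6667·e_1 + 1.4700·e_2 = (-4.3296, -1.4190, 0.5140, 0.1955).
‖u_3‖ = 4.5893, so e_3 = (-0.9434, -0.3092, 0.1120, 0.0426).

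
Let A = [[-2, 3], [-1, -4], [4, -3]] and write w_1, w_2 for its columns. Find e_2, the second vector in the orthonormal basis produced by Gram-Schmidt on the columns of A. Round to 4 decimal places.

e_2 = (0.3356, -0.9396, -0.0671)

w_1 = (-2, -1, 4); ‖w_1‖ = 4.5826, so e_1 = (-0.4364, -0.2182, 0.8729).
e_1·w_2 = (-0.4364)·3 + (-0.2182)·(-4) + 0.8729·(-3) = -3.0551.
u_2 = w_2 + 3.0551·e_1 = (1.6667, -4.6667, -0.3333).
‖u_2‖ = 4.9666, so e_2 = (0.3356, -0.9396, -0.0671).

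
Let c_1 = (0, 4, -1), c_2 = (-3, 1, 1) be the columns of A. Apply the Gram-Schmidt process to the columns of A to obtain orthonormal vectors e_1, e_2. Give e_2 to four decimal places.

c_1 = (0, 4, -1); ‖c_1‖ = 4.1231, so e_1 = (0.0000, 0.9701, -0.2425).
e_1·c_2 = 0.0000·(-3) + 0.9701·1 + (-0.2425)·1 = 0.7276.
u_2 = c_2 − 0.7276·e_1 = (-3.0000, 0.2941, 1.1765).
‖u_2‖ = 3.2358, so e_2 = (-0.9271, 0.0909, 0.3636).

e_2 = (-0.9271, 0.0909, 0.3636)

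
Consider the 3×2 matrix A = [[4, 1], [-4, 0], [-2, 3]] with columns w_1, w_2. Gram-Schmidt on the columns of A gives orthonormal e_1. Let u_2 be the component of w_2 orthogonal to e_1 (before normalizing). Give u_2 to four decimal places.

w_1 = (4, -4, -2); ‖w_1‖ = 6.0000, so e_1 = (0.6667, -0.6667, -0.3333).
e_1·w_2 = 0.6667·1 + (-0.6667)·0 + (-0.3333)·3 = -0.3333.
u_2 = w_2 + 0.3333·e_1 = (1.2222, -0.2222, 2.8889).

u_2 = (1.2222, -0.2222, 2.8889)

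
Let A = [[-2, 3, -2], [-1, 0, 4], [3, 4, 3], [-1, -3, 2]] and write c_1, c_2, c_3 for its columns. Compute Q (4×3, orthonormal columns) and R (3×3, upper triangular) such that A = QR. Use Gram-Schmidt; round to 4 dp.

q_1 = c_1/‖c_1‖ = (-2, -1, 3, -1)/3.8730 = (-0.5164, -0.2582, 0.7746, -0.2582).
r_{12} = q_1·c_2 = 2.3238.
u_2 = c_2 − 2.3238·q_1 = (4.2000, 0.6000, 2.2000, -2.4000).
‖u_2‖ = 5.3479, so q_2 = (0.7854, 0.1122, 0.4114, -0.4488).
r_{13} = q_1·c_3 = 1.8074; r_{23} = q_2·c_3 = -0.7854.
u_3 = c_3 − 1.8074·q_1 + 0.7854·q_2 = (-0.4499, 4.5548, 1.9231, 2.1142).
‖u_3‖ = 5.3960, so q_3 = (-0.0834, 0.8441, 0.3564, 0.3918).

Q = [[-0.5164, 0.7854, -0.0834], [-0.2582, 0.1122, 0.8441], [0.7746, 0.4114, 0.3564], [-0.2582, -0.4488, 0.3918]], R = [[3.8730, 2.3238, 1.8074], [0.0000, 5.3479, -0.7854], [0.0000, 0.0000, 5.3960]]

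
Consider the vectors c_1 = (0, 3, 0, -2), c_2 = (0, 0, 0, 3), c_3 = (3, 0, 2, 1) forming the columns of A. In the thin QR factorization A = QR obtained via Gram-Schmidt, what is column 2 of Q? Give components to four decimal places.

e_1 = c_1/‖c_1‖ = (0, 3, 0, -2)/3.6056 = (0.0000, 0.8321, 0.0000, -0.5547).
r_{12} = e_1·c_2 = -1.6641.
u_2 = c_2 + 1.6641·e_1 = (0.0000, 1.3846, 0.0000, 2.0769).
‖u_2‖ = 2.4962, so e_2 = (0.0000, 0.5547, 0.0000, 0.8321).

e_2 = (0.0000, 0.5547, 0.0000, 0.8321)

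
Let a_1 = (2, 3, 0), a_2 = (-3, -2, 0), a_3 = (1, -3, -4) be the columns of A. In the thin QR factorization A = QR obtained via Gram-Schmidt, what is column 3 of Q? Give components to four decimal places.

a_1 = (2, 3, 0); ‖a_1‖ = 3.6056, so e_1 = (0.5547, 0.8321, 0.0000).
e_1·a_2 = 0.5547·(-3) + 0.8321·(-2) + 0.0000·0 = -3.3282.
u_2 = a_2 + 3.3282·e_1 = (-1.1538, 0.7692, 0.0000).
‖u_2‖ = 1.3868, so e_2 = (-0.8321, 0.5547, 0.0000).
e_1·a_3 = 0.5547·1 + 0.8321·(-3) + 0.0000·(-4) = -1.9415; e_2·a_3 = (-0.8321)·1 + 0.5547·(-3) + 0.0000·(-4) = -2.4962.
u_3 = a_3 + 1.9415·e_1 + 2.4962·e_2 = (0.0000, 0.0000, -4.0000).
‖u_3‖ = 4.0000, so e_3 = (0.0000, 0.0000, -1.0000).

e_3 = (0.0000, 0.0000, -1.0000)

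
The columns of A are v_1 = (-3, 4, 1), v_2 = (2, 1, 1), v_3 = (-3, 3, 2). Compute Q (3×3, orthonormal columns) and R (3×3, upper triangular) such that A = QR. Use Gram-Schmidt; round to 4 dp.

v_1 = (-3, 4, 1); ‖v_1‖ = 5.0990, so e_1 = (-0.5883, 0.7845, 0.1961).
e_1·v_2 = (-0.5883)·2 + 0.7845·1 + 0.1961·1 = -0.1961.
u_2 = v_2 + 0.1961·e_1 = (1.8846, 1.1538, 1.0385).
‖u_2‖ = 2.4416, so e_2 = (0.7719, 0.4726, 0.4253).
e_1·v_3 = (-0.5883)·(-3) + 0.7845·3 + 0.1961·2 = 4.5107; e_2·v_3 = 0.7719·(-3) + 0.4726·3 + 0.4253·2 = -0.0473.
u_3 = v_3 − 4.5107·e_1 + 0.0473·e_2 = (-0.3097, -0.5161, 1.1355).
‖u_3‖ = 1.2852, so e_3 = (-0.2410, -0.4016, 0.8835).

Q = [[-0.5883, 0.7719, -0.2410], [0.7845, 0.4726, -0.4016], [0.1961, 0.4253, 0.8835]], R = [[5.0990, -0.1961, 4.5107], [0.0000, 2.4416, -0.0473], [0.0000, 0.0000, 1.2852]]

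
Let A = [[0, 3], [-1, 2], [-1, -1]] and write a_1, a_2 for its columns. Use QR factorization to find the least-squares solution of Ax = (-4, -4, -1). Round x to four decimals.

x = (1.8889, -1.2222)

a_1 = (0, -1, -1); ‖a_1‖ = 1.4142, so q_1 = (0.0000, -0.7071, -0.7071).
q_1·a_2 = 0.0000·3 + (-0.7071)·2 + (-0.7071)·(-1) = -0.7071.
u_2 = a_2 + 0.7071·q_1 = (3.0000, 1.5000, -1.5000).
‖u_2‖ = 3.6742, so q_2 = (0.8165, 0.4082, -0.4082).
Qᵀb = (3.5355, -4.4907).
Back-substitute: x_2 = -4.4907/3.6742 = -1.2222.
x_1 = (3.5355 + 0.7071·(-1.2222))/1.4142 = 1.8889.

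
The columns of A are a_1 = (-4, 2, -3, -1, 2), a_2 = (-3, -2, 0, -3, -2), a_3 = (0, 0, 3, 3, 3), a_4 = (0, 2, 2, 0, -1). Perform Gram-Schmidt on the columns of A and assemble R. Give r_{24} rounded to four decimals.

a_1 = (-4, 2, -3, -1, 2); ‖a_1‖ = 5.8310, so e_1 = (-0.6860, 0.3430, -0.5145, -0.1715, 0.3430).
e_1·a_2 = (-0.6860)·(-3) + 0.3430·(-2) + (-0.5145)·0 + (-0.1715)·(-3) + 0.3430·(-2) = 1.2005.
u_2 = a_2 − 1.2005·e_1 = (-2.1765, -2.4118, 0.6176, -2.7941, -2.4118).
‖u_2‖ = 4.9557, so e_2 = (-0.4392, -0.4867, 0.1246, -0.5638, -0.4867).
r_{24} = e_2·a_4 = -0.2374.

r_{24} = -0.2374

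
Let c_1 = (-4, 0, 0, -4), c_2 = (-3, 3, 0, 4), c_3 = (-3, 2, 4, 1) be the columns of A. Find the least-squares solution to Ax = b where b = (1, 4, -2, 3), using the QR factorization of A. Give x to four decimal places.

c_1 = (-4, 0, 0, -4); ‖c_1‖ = 5.6569, so q_1 = (-0.7071, 0.0000, 0.0000, -0.7071).
q_1·c_2 = (-0.7071)·(-3) + 0.0000·3 + 0.0000·0 + (-0.7071)·4 = -0.7071.
u_2 = c_2 + 0.7071·q_1 = (-3.5000, 3.0000, 0.0000, 3.5000).
‖u_2‖ = 5.7879, so q_2 = (-0.6047, 0.5183, 0.0000, 0.6047).
q_1·c_3 = (-0.7071)·(-3) + 0.0000·2 + 0.0000·4 + (-0.7071)·1 = 1.4142; q_2·c_3 = (-0.6047)·(-3) + 0.5183·2 + 0.0000·4 + 0.6047·1 = 3.4555.
u_3 = c_3 − 1.4142·q_1 − 3.4555·q_2 = (0.0896, 0.2090, 4.0000, -0.0896).
‖u_3‖ = 4.0075, so q_3 = (0.0223, 0.0521, 0.9981, -0.0223).
Qᵀb = (-2.8284, 3.2827, -1.8324).
Back-substitute: x_3 = -1.8324/4.0075 = -0.4572.
x_2 = (3.2827 − 3.4555·(-0.4572))/5.7879 = 0.8401.
x_1 = (-2.8284 + 0.7071·0.8401 − 1.4142·(-0.4572))/5.6569 = -0.2807.

x = (-0.2807, 0.8401, -0.4572)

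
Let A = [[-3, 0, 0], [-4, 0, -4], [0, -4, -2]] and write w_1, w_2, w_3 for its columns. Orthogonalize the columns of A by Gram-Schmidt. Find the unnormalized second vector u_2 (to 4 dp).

w_1 = (-3, -4, 0); ‖w_1‖ = 5.0000, so q_1 = (-0.6000, -0.8000, 0.0000).
q_1·w_2 = (-0.6000)·0 + (-0.8000)·0 + 0.0000·(-4) = 0.0000.
u_2 = w_2 + 0.0000·q_1 = (0.0000, 0.0000, -4.0000).

u_2 = (0.0000, 0.0000, -4.0000)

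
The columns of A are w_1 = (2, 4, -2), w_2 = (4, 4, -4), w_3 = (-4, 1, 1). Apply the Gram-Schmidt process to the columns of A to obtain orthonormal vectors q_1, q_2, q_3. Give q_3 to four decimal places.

w_1 = (2, 4, -2); ‖w_1‖ = 4.8990, so q_1 = (0.4082, 0.8165, -0.4082).
q_1·w_2 = 0.4082·4 + 0.8165·4 + (-0.4082)·(-4) = 6.5320.
u_2 = w_2 − 6.5320·q_1 = (1.3333, -1.3333, -1.3333).
‖u_2‖ = 2.3094, so q_2 = (0.5774, -0.5774, -0.5774).
q_1·w_3 = 0.4082·(-4) + 0.8165·1 + (-0.4082)·1 = -1.2247; q_2·w_3 = 0.5774·(-4) + (-0.5774)·1 + (-0.5774)·1 = -3.4641.
u_3 = w_3 + 1.2247·q_1 + 3.4641·q_2 = (-1.5000, 0.0000, -1.5000).
‖u_3‖ = 2.1213, so q_3 = (-0.7071, 0.0000, -0.7071).

q_3 = (-0.7071, 0.0000, -0.7071)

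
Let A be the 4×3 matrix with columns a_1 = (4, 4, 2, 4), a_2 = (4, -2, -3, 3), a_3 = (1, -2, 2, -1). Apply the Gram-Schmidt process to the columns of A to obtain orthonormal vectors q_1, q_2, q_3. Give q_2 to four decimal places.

q_2 = (0.4996, -0.5259, -0.6048, 0.3287)

q_1 = a_1/‖a_1‖ = (4, 4, 2, 4)/7.2111 = (0.5547, 0.5547, 0.2774, 0.5547).
r_{12} = q_1·a_2 = 1.9415.
u_2 = a_2 − 1.9415·q_1 = (2.9231, -3.0769, -3.5385, 1.9231).
‖u_2‖ = 5.8507, so q_2 = (0.4996, -0.5259, -0.6048, 0.3287).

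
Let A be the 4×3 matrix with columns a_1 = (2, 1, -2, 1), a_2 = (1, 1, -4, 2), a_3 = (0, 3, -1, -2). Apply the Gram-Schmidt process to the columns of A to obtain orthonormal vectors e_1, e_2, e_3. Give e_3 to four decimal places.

e_3 = (-0.2453, 0.7358, -0.1799, -0.6050)

a_1 = (2, 1, -2, 1); ‖a_1‖ = 3.1623, so e_1 = (0.6325, 0.3162, -0.6325, 0.3162).
e_1·a_2 = 0.6325·1 + 0.3162·1 + (-0.6325)·(-4) + 0.3162·2 = 4.1110.
u_2 = a_2 − 4.1110·e_1 = (-1.6000, -0.3000, -1.4000, 0.7000).
‖u_2‖ = 2.2583, so e_2 = (-0.7085, -0.1328, -0.6199, 0.3100).
e_1·a_3 = 0.6325·0 + 0.3162·3 + (-0.6325)·(-1) + 0.3162·(-2) = 0.9487; e_2·a_3 = (-0.7085)·0 + (-0.1328)·3 + (-0.6199)·(-1) + 0.3100·(-2) = -0.3985.
u_3 = a_3 − 0.9487·e_1 + 0.3985·e_2 = (-0.8824, 2.6471, -0.6471, -2.1765).
‖u_3‖ = 3.5974, so e_3 = (-0.2453, 0.7358, -0.1799, -0.6050).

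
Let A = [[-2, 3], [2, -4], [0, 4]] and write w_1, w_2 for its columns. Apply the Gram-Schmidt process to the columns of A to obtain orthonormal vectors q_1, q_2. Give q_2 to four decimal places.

q_2 = (-0.1231, -0.1231, 0.9847)

q_1 = w_1/‖w_1‖ = (-2, 2, 0)/2.8284 = (-0.7071, 0.7071, 0.0000).
r_{12} = q_1·w_2 = -4.9497.
u_2 = w_2 + 4.9497·q_1 = (-0.5000, -0.5000, 4.0000).
‖u_2‖ = 4.0620, so q_2 = (-0.1231, -0.1231, 0.9847).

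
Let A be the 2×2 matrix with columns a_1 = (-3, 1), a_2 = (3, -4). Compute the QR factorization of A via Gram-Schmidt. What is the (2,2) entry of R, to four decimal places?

r_{22} = 2.8460

e_1 = a_1/‖a_1‖ = (-3, 1)/3.1623 = (-0.9487, 0.3162).
r_{12} = e_1·a_2 = -4.1110.
u_2 = a_2 + 4.1110·e_1 = (-0.9000, -2.7000).
r_{22} = ‖u_2‖ = 2.8460.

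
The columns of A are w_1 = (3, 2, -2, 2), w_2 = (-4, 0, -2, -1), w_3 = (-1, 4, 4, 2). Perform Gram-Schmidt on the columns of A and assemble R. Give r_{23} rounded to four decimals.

e_1 = w_1/‖w_1‖ = (3, 2, -2, 2)/4.5826 = (0.6547, 0.4364, -0.4364, 0.4364).
r_{12} = e_1·w_2 = -2.1822.
u_2 = w_2 + 2.1822·e_1 = (-2.5714, 0.9524, -2.9524, -0.0476).
‖u_2‖ = 4.0297, so e_2 = (-0.6381, 0.2363, -0.7327, -0.0118).
r_{23} = e_2·w_3 = -1.3708.

r_{23} = -1.3708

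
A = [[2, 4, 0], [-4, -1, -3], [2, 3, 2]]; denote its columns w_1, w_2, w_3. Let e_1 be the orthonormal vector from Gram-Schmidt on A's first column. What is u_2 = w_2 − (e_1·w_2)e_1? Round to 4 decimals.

u_2 = (2.5000, 2.0000, 1.5000)

e_1 = w_1/‖w_1‖ = (2, -4, 2)/4.8990 = (0.4082, -0.8165, 0.4082).
r_{12} = e_1·w_2 = 3.6742.
u_2 = w_2 − 3.6742·e_1 = (2.5000, 2.0000, 1.5000).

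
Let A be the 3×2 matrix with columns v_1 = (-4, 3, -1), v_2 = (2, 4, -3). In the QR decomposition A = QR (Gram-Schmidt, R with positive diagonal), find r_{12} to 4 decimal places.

r_{12} = 1.3728

v_1 = (-4, 3, -1); ‖v_1‖ = 5.0990, so e_1 = (-0.7845, 0.5883, -0.1961).
r_{12} = e_1·v_2 = 1.3728.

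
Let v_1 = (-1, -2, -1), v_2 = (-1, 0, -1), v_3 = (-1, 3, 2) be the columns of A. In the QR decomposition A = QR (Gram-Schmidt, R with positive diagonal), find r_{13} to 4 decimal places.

r_{13} = -2.8577

v_1 = (-1, -2, -1); ‖v_1‖ = 2.4495, so q_1 = (-0.4082, -0.8165, -0.4082).
r_{13} = q_1·v_3 = -2.8577.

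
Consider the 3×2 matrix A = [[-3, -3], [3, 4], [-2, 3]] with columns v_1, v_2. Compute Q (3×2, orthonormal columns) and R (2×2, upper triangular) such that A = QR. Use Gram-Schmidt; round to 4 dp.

v_1 = (-3, 3, -2); ‖v_1‖ = 4.6904, so q_1 = (-0.6396, 0.6396, -0.4264).
q_1·v_2 = (-0.6396)·(-3) + 0.6396·4 + (-0.4264)·3 = 3.1980.
u_2 = v_2 − 3.1980·q_1 = (-0.9545, 1.9545, 4.3636).
‖u_2‖ = 4.8757, so q_2 = (-0.1958, 0.4009, 0.8950).

Q = [[-0.6396, -0.1958], [0.6396, 0.4009], [-0.4264, 0.8950]], R = [[4.6904, 3.1980], [0.0000, 4.8757]]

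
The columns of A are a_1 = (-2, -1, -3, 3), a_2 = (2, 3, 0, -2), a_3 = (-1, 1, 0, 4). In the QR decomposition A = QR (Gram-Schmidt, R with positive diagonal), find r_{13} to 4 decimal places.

q_1 = a_1/‖a_1‖ = (-2, -1, -3, 3)/4.7958 = (-0.4170, -0.2085, -0.6255, 0.6255).
r_{13} = q_1·a_3 = 2.7107.

r_{13} = 2.7107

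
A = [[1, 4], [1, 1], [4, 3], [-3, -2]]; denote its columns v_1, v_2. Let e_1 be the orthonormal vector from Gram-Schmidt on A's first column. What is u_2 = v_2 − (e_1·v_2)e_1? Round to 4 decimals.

u_2 = (3.1481, 0.1481, -0.4074, 0.5556)

v_1 = (1, 1, 4, -3); ‖v_1‖ = 5.1962, so e_1 = (0.1925, 0.1925, 0.7698, -0.5774).
e_1·v_2 = 0.1925·4 + 0.1925·1 + 0.7698·3 + (-0.5774)·(-2) = 4.4264.
u_2 = v_2 − 4.4264·e_1 = (3.1481, 0.1481, -0.4074, 0.5556).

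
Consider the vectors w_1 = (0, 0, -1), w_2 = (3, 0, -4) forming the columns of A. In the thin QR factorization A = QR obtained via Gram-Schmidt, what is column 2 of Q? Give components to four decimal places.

w_1 = (0, 0, -1); ‖w_1‖ = 1.0000, so q_1 = (0.0000, 0.0000, -1.0000).
q_1·w_2 = 0.0000·3 + 0.0000·0 + (-1.0000)·(-4) = 4.0000.
u_2 = w_2 − 4.0000·q_1 = (3.0000, 0.0000, 0.0000).
‖u_2‖ = 3.0000, so q_2 = (1.0000, 0.0000, 0.0000).

q_2 = (1.0000, 0.0000, 0.0000)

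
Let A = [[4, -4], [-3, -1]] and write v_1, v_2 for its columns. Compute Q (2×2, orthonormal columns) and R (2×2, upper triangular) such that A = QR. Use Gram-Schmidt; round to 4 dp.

v_1 = (4, -3); ‖v_1‖ = 5.0000, so e_1 = (0.8000, -0.6000).
e_1·v_2 = 0.8000·(-4) + (-0.6000)·(-1) = -2.6000.
u_2 = v_2 + 2.6000·e_1 = (-1.9200, -2.5600).
‖u_2‖ = 3.2000, so e_2 = (-0.6000, -0.8000).

Q = [[0.8000, -0.6000], [-0.6000, -0.8000]], R = [[5.0000, -2.6000], [0.0000, 3.2000]]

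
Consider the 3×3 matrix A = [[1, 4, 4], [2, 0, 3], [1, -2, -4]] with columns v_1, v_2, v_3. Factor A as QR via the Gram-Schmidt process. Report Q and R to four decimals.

Q = [[0.4082, 0.8339, -0.3714], [0.8165, -0.1516, 0.5571], [0.4082, -0.5307, -0.7428]], R = [[2.4495, 0.8165, 2.4495], [0.0000, 4.3970, 5.0034], [0.0000, 0.0000, 3.1568]]

v_1 = (1, 2, 1); ‖v_1‖ = 2.4495, so e_1 = (0.4082, 0.8165, 0.4082).
e_1·v_2 = 0.4082·4 + 0.8165·0 + 0.4082·(-2) = 0.8165.
u_2 = v_2 − 0.8165·e_1 = (3.6667, -0.6667, -2.3333).
‖u_2‖ = 4.3970, so e_2 = (0.8339, -0.1516, -0.5307).
e_1·v_3 = 0.4082·4 + 0.8165·3 + 0.4082·(-4) = 2.4495; e_2·v_3 = 0.8339·4 + (-0.1516)·3 + (-0.5307)·(-4) = 5.0034.
u_3 = v_3 − 2.4495·e_1 − 5.0034·e_2 = (-1.1724, 1.7586, -2.3448).
‖u_3‖ = 3.1568, so e_3 = (-0.3714, 0.5571, -0.7428).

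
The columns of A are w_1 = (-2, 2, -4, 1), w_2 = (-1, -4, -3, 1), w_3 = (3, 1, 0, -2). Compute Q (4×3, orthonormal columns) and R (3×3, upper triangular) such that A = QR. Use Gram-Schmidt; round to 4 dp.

Q = [[-0.4000, -0.0879, 0.7408], [0.4000, -0.9113, 0.0455], [-0.8000, -0.3757, -0.4677], [0.2000, 0.1439, -0.4800]], R = [[5.0000, 1.4000, -1.2000], [0.0000, 5.0040, -1.4628], [0.0000, 0.0000, 3.2280]]

e_1 = w_1/‖w_1‖ = (-2, 2, -4, 1)/5.0000 = (-0.4000, 0.4000, -0.8000, 0.2000).
r_{12} = e_1·w_2 = 1.4000.
u_2 = w_2 − 1.4000·e_1 = (-0.4400, -4.5600, -1.8800, 0.7200).
‖u_2‖ = 5.0040, so e_2 = (-0.0879, -0.9113, -0.3757, 0.1439).
r_{13} = e_1·w_3 = -1.2000; r_{23} = e_2·w_3 = -1.4628.
u_3 = w_3 + 1.2000·e_1 + 1.4628·e_2 = (2.3914, 0.1470, -1.5096, -1.5495).
‖u_3‖ = 3.2280, so e_3 = (0.7408, 0.0455, -0.4677, -0.4800).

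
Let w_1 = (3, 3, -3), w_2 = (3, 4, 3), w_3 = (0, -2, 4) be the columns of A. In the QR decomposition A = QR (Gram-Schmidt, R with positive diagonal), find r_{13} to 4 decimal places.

w_1 = (3, 3, -3); ‖w_1‖ = 5.1962, so e_1 = (0.5774, 0.5774, -0.5774).
r_{13} = e_1·w_3 = -3.4641.

r_{13} = -3.4641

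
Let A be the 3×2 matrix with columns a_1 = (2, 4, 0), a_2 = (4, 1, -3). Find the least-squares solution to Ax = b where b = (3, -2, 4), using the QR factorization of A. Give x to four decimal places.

x = (-0.0745, -0.0426)

a_1 = (2, 4, 0); ‖a_1‖ = 4.4721, so q_1 = (0.4472, 0.8944, 0.0000).
q_1·a_2 = 0.4472·4 + 0.8944·1 + 0.0000·(-3) = 2.6833.
u_2 = a_2 − 2.6833·q_1 = (2.8000, -1.4000, -3.0000).
‖u_2‖ = 4.3359, so q_2 = (0.6458, -0.3229, -0.6919).
Qᵀb = (-0.4472, -0.1845).
Back-substitute: x_2 = -0.1845/4.3359 = -0.0426.
x_1 = (-0.4472 − 2.6833·(-0.0426))/4.4721 = -0.0745.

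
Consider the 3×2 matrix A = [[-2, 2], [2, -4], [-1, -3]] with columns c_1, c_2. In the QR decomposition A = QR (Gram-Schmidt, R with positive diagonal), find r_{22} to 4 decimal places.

c_1 = (-2, 2, -1); ‖c_1‖ = 3.0000, so e_1 = (-0.6667, 0.6667, -0.3333).
e_1·c_2 = (-0.6667)·2 + 0.6667·(-4) + (-0.3333)·(-3) = -3.0000.
u_2 = c_2 + 3.0000·e_1 = (0.0000, -2.0000, -4.0000).
r_{22} = ‖u_2‖ = 4.4721.

r_{22} = 4.4721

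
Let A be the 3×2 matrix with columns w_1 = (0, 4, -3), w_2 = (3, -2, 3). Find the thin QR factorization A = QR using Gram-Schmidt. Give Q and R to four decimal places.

w_1 = (0, 4, -3); ‖w_1‖ = 5.0000, so q_1 = (0.0000, 0.8000, -0.6000).
q_1·w_2 = 0.0000·3 + 0.8000·(-2) + (-0.6000)·3 = -3.4000.
u_2 = w_2 + 3.4000·q_1 = (3.0000, 0.7200, 0.9600).
‖u_2‖ = 3.2311, so q_2 = (0.9285, 0.2228, 0.2971).

Q = [[0.0000, 0.9285], [0.8000, 0.2228], [-0.6000, 0.2971]], R = [[5.0000, -3.4000], [0.0000, 3.2311]]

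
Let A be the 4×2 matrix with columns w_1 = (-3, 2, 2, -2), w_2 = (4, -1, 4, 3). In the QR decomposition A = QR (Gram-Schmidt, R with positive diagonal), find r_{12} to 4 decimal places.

w_1 = (-3, 2, 2, -2); ‖w_1‖ = 4.5826, so e_1 = (-0.6547, 0.4364, 0.4364, -0.4364).
r_{12} = e_1·w_2 = -2.6186.

r_{12} = -2.6186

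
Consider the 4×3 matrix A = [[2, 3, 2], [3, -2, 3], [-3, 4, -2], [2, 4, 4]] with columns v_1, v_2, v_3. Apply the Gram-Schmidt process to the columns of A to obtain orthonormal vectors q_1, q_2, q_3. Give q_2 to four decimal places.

v_1 = (2, 3, -3, 2); ‖v_1‖ = 5.0990, so q_1 = (0.3922, 0.5883, -0.5883, 0.3922).
q_1·v_2 = 0.3922·3 + 0.5883·(-2) + (-0.5883)·4 + 0.3922·4 = -0.7845.
u_2 = v_2 + 0.7845·q_1 = (3.3077, -1.5385, 3.5385, 4.3077).
‖u_2‖ = 6.6622, so q_2 = (0.4965, -0.2309, 0.5311, 0.6466).

q_2 = (0.4965, -0.2309, 0.5311, 0.6466)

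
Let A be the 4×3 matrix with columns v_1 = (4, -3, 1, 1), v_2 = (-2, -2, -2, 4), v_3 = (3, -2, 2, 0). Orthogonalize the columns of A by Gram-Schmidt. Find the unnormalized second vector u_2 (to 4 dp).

v_1 = (4, -3, 1, 1); ‖v_1‖ = 5.1962, so q_1 = (0.7698, -0.5774, 0.1925, 0.1925).
q_1·v_2 = 0.7698·(-2) + (-0.5774)·(-2) + 0.1925·(-2) + 0.1925·4 = 0.0000.
u_2 = v_2 + 0.0000·q_1 = (-2.0000, -2.0000, -2.0000, 4.0000).

u_2 = (-2.0000, -2.0000, -2.0000, 4.0000)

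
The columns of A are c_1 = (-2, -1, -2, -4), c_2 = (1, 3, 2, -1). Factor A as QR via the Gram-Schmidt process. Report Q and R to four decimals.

Q = [[-0.4000, 0.1604], [-0.2000, 0.7483], [-0.4000, 0.4276], [-0.8000, -0.4811]], R = [[5.0000, -1.0000], [0.0000, 3.7417]]

c_1 = (-2, -1, -2, -4); ‖c_1‖ = 5.0000, so e_1 = (-0.4000, -0.2000, -0.4000, -0.8000).
e_1·c_2 = (-0.4000)·1 + (-0.2000)·3 + (-0.4000)·2 + (-0.8000)·(-1) = -1.0000.
u_2 = c_2 + 1.0000·e_1 = (0.6000, 2.8000, 1.6000, -1.8000).
‖u_2‖ = 3.7417, so e_2 = (0.1604, 0.7483, 0.4276, -0.4811).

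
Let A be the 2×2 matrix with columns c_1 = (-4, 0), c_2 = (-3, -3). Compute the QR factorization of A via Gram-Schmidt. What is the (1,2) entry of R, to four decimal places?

r_{12} = 3.0000

c_1 = (-4, 0); ‖c_1‖ = 4.0000, so e_1 = (-1.0000, 0.0000).
r_{12} = e_1·c_2 = 3.0000.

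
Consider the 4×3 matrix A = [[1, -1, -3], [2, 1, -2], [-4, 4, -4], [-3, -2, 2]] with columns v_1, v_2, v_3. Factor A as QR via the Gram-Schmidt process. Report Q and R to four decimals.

Q = [[0.1826, -0.1593, -0.9473], [0.3651, 0.3642, -0.1764], [-0.7303, 0.6374, -0.2456], [-0.5477, -0.6601, -0.1058]], R = [[5.4772, -1.6432, 0.5477], [0.0000, 4.3932, -4.1200], [0.0000, 0.0000, 3.9655]]

v_1 = (1, 2, -4, -3); ‖v_1‖ = 5.4772, so q_1 = (0.1826, 0.3651, -0.7303, -0.5477).
q_1·v_2 = 0.1826·(-1) + 0.3651·1 + (-0.7303)·4 + (-0.5477)·(-2) = -1.6432.
u_2 = v_2 + 1.6432·q_1 = (-0.7000, 1.6000, 2.8000, -2.9000).
‖u_2‖ = 4.3932, so q_2 = (-0.1593, 0.3642, 0.6374, -0.6601).
q_1·v_3 = 0.1826·(-3) + 0.3651·(-2) + (-0.7303)·(-4) + (-0.5477)·2 = 0.5477; q_2·v_3 = (-0.1593)·(-3) + 0.3642·(-2) + 0.6374·(-4) + (-0.6601)·2 = -4.1200.
u_3 = v_3 − 0.5477·q_1 + 4.1200·q_2 = (-3.7565, -0.6995, -0.9741, -0.4197).
‖u_3‖ = 3.9655, so q_3 = (-0.9473, -0.1764, -0.2456, -0.1058).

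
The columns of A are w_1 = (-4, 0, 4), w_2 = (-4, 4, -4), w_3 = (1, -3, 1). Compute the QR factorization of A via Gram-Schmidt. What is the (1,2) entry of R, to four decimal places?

w_1 = (-4, 0, 4); ‖w_1‖ = 5.6569, so q_1 = (-0.7071, 0.0000, 0.7071).
r_{12} = q_1·w_2 = 0.0000.

r_{12} = 0.0000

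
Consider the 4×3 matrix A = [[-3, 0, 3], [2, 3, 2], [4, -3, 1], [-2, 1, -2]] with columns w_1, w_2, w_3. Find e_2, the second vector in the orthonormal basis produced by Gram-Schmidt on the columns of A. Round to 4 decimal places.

e_2 = (-0.1761, 0.8437, -0.4915, 0.1247)

w_1 = (-3, 2, 4, -2); ‖w_1‖ = 5.7446, so e_1 = (-0.5222, 0.3482, 0.6963, -0.3482).
e_1·w_2 = (-0.5222)·0 + 0.3482·3 + 0.6963·(-3) + (-0.3482)·1 = -1.3926.
u_2 = w_2 + 1.3926·e_1 = (-0.7273, 3.4848, -2.0303, 0.5152).
‖u_2‖ = 4.1304, so e_2 = (-0.1761, 0.8437, -0.4915, 0.1247).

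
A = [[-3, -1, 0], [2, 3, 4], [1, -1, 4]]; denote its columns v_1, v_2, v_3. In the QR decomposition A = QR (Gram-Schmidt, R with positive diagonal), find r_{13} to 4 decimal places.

e_1 = v_1/‖v_1‖ = (-3, 2, 1)/3.7417 = (-0.8018, 0.5345, 0.2673).
r_{13} = e_1·v_3 = 3.2071.

r_{13} = 3.2071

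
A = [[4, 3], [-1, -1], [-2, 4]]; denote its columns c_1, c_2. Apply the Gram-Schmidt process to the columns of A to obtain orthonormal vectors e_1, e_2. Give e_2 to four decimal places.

e_2 = (0.4111, -0.1530, 0.8987)

c_1 = (4, -1, -2); ‖c_1‖ = 4.5826, so e_1 = (0.8729, -0.2182, -0.4364).
e_1·c_2 = 0.8729·3 + (-0.2182)·(-1) + (-0.4364)·4 = 1.0911.
u_2 = c_2 − 1.0911·e_1 = (2.0476, -0.7619, 4.4762).
‖u_2‖ = 4.9809, so e_2 = (0.4111, -0.1530, 0.8987).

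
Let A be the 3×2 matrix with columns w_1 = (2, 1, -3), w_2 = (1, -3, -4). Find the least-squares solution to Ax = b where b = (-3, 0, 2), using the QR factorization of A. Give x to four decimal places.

w_1 = (2, 1, -3); ‖w_1‖ = 3.7417, so q_1 = (0.5345, 0.2673, -0.8018).
q_1·w_2 = 0.5345·1 + 0.2673·(-3) + (-0.8018)·(-4) = 2.9399.
u_2 = w_2 − 2.9399·q_1 = (-0.5714, -3.7857, -1.6429).
‖u_2‖ = 4.1662, so q_2 = (-0.1372, -0.9087, -0.3943).
Qᵀb = (-3.2071, -0.3772).
Back-substitute: x_2 = -0.3772/4.1662 = -0.0905.
x_1 = (-3.2071 − 2.9399·(-0.0905))/3.7417 = -0.7860.

x = (-0.7860, -0.0905)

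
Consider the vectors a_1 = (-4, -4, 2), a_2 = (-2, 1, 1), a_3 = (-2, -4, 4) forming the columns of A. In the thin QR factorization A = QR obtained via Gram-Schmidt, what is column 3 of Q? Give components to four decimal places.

e_3 = (0.4472, 0.0000, 0.8944)

e_1 = a_1/‖a_1‖ = (-4, -4, 2)/6.0000 = (-0.6667, -0.6667, 0.3333).
r_{12} = e_1·a_2 = 1.0000.
u_2 = a_2 − 1.0000·e_1 = (-1.3333, 1.6667, 0.6667).
‖u_2‖ = 2.2361, so e_2 = (-0.5963, 0.7454, 0.2981).
r_{13} = e_1·a_3 = 5.3333; r_{23} = e_2·a_3 = -0.5963.
u_3 = a_3 − 5.3333·e_1 + 0.5963·e_2 = (1.2000, 0.0000, 2.4000).
‖u_3‖ = 2.6833, so e_3 = (0.4472, 0.0000, 0.8944).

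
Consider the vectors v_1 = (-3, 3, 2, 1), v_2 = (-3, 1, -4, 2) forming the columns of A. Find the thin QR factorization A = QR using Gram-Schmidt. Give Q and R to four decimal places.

Q = [[-0.6255, -0.4158], [0.6255, 0.0408], [0.4170, -0.8480], [0.2085, 0.3261]], R = [[4.7958, 1.2511], [0.0000, 5.3324]]

q_1 = v_1/‖v_1‖ = (-3, 3, 2, 1)/4.7958 = (-0.6255, 0.6255, 0.4170, 0.2085).
r_{12} = q_1·v_2 = 1.2511.
u_2 = v_2 − 1.2511·q_1 = (-2.2174, 0.2174, -4.5217, 1.7391).
‖u_2‖ = 5.3324, so q_2 = (-0.4158, 0.0408, -0.8480, 0.3261).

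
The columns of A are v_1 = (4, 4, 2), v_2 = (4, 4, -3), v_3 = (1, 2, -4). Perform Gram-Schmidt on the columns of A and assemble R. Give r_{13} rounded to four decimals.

r_{13} = 0.6667

v_1 = (4, 4, 2); ‖v_1‖ = 6.0000, so q_1 = (0.6667, 0.6667, 0.3333).
r_{13} = q_1·v_3 = 0.6667.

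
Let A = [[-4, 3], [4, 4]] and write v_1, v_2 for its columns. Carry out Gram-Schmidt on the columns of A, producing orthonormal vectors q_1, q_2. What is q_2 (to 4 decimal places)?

q_1 = v_1/‖v_1‖ = (-4, 4)/5.6569 = (-0.7071, 0.7071).
r_{12} = q_1·v_2 = 0.7071.
u_2 = v_2 − 0.7071·q_1 = (3.5000, 3.5000).
‖u_2‖ = 4.9497, so q_2 = (0.7071, 0.7071).

q_2 = (0.7071, 0.7071)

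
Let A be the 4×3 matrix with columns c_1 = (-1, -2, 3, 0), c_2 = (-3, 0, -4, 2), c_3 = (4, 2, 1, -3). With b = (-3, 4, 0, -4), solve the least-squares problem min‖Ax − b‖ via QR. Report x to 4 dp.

x = (4.4387, 4.9033, 4.6022)

c_1 = (-1, -2, 3, 0); ‖c_1‖ = 3.7417, so q_1 = (-0.2673, -0.5345, 0.8018, 0.0000).
q_1·c_2 = (-0.2673)·(-3) + (-0.5345)·0 + 0.8018·(-4) + 0.0000·2 = -2.4054.
u_2 = c_2 + 2.4054·q_1 = (-3.6429, -1.2857, -2.0714, 2.0000).
‖u_2‖ = 4.8181, so q_2 = (-0.7561, -0.2668, -0.4299, 0.4151).
q_1·c_3 = (-0.2673)·4 + (-0.5345)·2 + 0.8018·1 + 0.0000·(-3) = -1.3363; q_2·c_3 = (-0.7561)·4 + (-0.2668)·2 + (-0.4299)·1 + 0.4151·(-3) = -5.2332.
u_3 = c_3 + 1.3363·q_1 + 5.2332·q_2 = (-0.3138, -0.1108, -0.1785, -0.8277).
‖u_3‖ = 0.9098, so q_3 = (-0.3450, -0.1218, -0.1962, -0.9098).
Qᵀb = (-1.3363, -0.4596, 4.1870).
Back-substitute: x_3 = 4.1870/0.9098 = 4.6022.
x_2 = (-0.4596 + 5.2332·4.6022)/4.8181 = 4.9033.
x_1 = (-1.3363 + 2.4054·4.9033 + 1.3363·4.6022)/3.7417 = 4.4387.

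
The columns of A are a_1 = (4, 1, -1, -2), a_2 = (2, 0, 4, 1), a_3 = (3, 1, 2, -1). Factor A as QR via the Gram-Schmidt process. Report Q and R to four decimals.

Q = [[0.8528, 0.3586, -0.3749], [0.2132, -0.0199, 0.5903], [-0.2132, 0.8966, 0.3441], [-0.4264, 0.2590, -0.6266]], R = [[4.6904, 0.4264, 2.7716], [0.0000, 4.5627, 2.5902], [0.0000, 0.0000, 0.7805]]

a_1 = (4, 1, -1, -2); ‖a_1‖ = 4.6904, so q_1 = (0.8528, 0.2132, -0.2132, -0.4264).
q_1·a_2 = 0.8528·2 + 0.2132·0 + (-0.2132)·4 + (-0.4264)·1 = 0.4264.
u_2 = a_2 − 0.4264·q_1 = (1.6364, -0.0909, 4.0909, 1.1818).
‖u_2‖ = 4.5627, so q_2 = (0.3586, -0.0199, 0.8966, 0.2590).
q_1·a_3 = 0.8528·3 + 0.2132·1 + (-0.2132)·2 + (-0.4264)·(-1) = 2.7716; q_2·a_3 = 0.3586·3 + (-0.0199)·1 + 0.8966·2 + 0.2590·(-1) = 2.5902.
u_3 = a_3 − 2.7716·q_1 − 2.5902·q_2 = (-0.2926, 0.4607, 0.2686, -0.4891).
‖u_3‖ = 0.7805, so q_3 = (-0.3749, 0.5903, 0.3441, -0.6266).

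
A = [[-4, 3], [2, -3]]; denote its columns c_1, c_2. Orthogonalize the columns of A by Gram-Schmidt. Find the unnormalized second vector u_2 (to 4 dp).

u_2 = (-0.6000, -1.2000)

e_1 = c_1/‖c_1‖ = (-4, 2)/4.4721 = (-0.8944, 0.4472).
r_{12} = e_1·c_2 = -4.0249.
u_2 = c_2 + 4.0249·e_1 = (-0.6000, -1.2000).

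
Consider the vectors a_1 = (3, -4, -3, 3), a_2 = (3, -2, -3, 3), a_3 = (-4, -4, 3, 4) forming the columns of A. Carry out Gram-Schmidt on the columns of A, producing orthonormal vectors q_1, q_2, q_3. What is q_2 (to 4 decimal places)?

q_1 = a_1/‖a_1‖ = (3, -4, -3, 3)/6.5574 = (0.4575, -0.6100, -0.4575, 0.4575).
r_{12} = q_1·a_2 = 5.3374.
u_2 = a_2 − 5.3374·q_1 = (0.5581, 1.2558, -0.5581, 0.5581).
‖u_2‖ = 1.5848, so q_2 = (0.3522, 0.7924, -0.3522, 0.3522).

q_2 = (0.3522, 0.7924, -0.3522, 0.3522)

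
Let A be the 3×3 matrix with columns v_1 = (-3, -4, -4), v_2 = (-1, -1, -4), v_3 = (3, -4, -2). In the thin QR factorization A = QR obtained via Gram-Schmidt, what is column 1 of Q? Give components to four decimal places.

e_1 = v_1/‖v_1‖ = (-3, -4, -4)/6.4031 = (-0.4685, -0.6247, -0.6247).

e_1 = (-0.4685, -0.6247, -0.6247)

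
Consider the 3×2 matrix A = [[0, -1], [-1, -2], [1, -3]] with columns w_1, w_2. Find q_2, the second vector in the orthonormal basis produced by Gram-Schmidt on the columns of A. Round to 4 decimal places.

q_1 = w_1/‖w_1‖ = (0, -1, 1)/1.4142 = (0.0000, -0.7071, 0.7071).
r_{12} = q_1·w_2 = -0.7071.
u_2 = w_2 + 0.7071·q_1 = (-1.0000, -2.5000, -2.5000).
‖u_2‖ = 3.6742, so q_2 = (-0.2722, -0.6804, -0.6804).

q_2 = (-0.2722, -0.6804, -0.6804)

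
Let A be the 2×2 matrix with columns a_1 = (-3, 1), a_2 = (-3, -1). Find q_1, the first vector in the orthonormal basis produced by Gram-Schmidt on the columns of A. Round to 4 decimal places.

q_1 = (-0.9487, 0.3162)

a_1 = (-3, 1); ‖a_1‖ = 3.1623, so q_1 = (-0.9487, 0.3162).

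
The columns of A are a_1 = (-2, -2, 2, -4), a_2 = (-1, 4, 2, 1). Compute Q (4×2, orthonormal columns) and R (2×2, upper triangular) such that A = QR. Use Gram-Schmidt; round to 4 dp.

Q = [[-0.3780, -0.3139], [-0.3780, 0.7847], [0.3780, 0.5336], [-0.7559, 0.0314]], R = [[5.2915, -1.1339], [0.0000, 4.5513]]

a_1 = (-2, -2, 2, -4); ‖a_1‖ = 5.2915, so e_1 = (-0.3780, -0.3780, 0.3780, -0.7559).
e_1·a_2 = (-0.3780)·(-1) + (-0.3780)·4 + 0.3780·2 + (-0.7559)·1 = -1.1339.
u_2 = a_2 + 1.1339·e_1 = (-1.4286, 3.5714, 2.4286, 0.1429).
‖u_2‖ = 4.5513, so e_2 = (-0.3139, 0.7847, 0.5336, 0.0314).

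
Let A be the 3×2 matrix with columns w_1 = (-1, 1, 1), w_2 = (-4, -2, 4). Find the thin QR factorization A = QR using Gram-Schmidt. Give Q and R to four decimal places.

Q = [[-0.5774, -0.4082], [0.5774, -0.8165], [0.5774, 0.4082]], R = [[1.7321, 3.4641], [0.0000, 4.8990]]

w_1 = (-1, 1, 1); ‖w_1‖ = 1.7321, so q_1 = (-0.5774, 0.5774, 0.5774).
q_1·w_2 = (-0.5774)·(-4) + 0.5774·(-2) + 0.5774·4 = 3.4641.
u_2 = w_2 − 3.4641·q_1 = (-2.0000, -4.0000, 2.0000).
‖u_2‖ = 4.8990, so q_2 = (-0.4082, -0.8165, 0.4082).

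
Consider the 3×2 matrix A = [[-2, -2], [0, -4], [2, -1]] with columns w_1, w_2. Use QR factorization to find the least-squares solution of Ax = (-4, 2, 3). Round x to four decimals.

x = (1.8293, -0.3171)

w_1 = (-2, 0, 2); ‖w_1‖ = 2.8284, so e_1 = (-0.7071, 0.0000, 0.7071).
e_1·w_2 = (-0.7071)·(-2) + 0.0000·(-4) + 0.7071·(-1) = 0.7071.
u_2 = w_2 − 0.7071·e_1 = (-1.5000, -4.0000, -1.5000).
‖u_2‖ = 4.5277, so e_2 = (-0.3313, -0.8835, -0.3313).
Qᵀb = (4.9497, -1.4356).
Back-substitute: x_2 = -1.4356/4.5277 = -0.3171.
x_1 = (4.9497 − 0.7071·(-0.3171))/2.8284 = 1.8293.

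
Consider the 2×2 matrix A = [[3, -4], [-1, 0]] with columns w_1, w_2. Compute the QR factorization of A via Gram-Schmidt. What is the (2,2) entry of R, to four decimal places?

w_1 = (3, -1); ‖w_1‖ = 3.1623, so e_1 = (0.9487, -0.3162).
e_1·w_2 = 0.9487·(-4) + (-0.3162)·0 = -3.7947.
u_2 = w_2 + 3.7947·e_1 = (-0.4000, -1.2000).
r_{22} = ‖u_2‖ = 1.2649.

r_{22} = 1.2649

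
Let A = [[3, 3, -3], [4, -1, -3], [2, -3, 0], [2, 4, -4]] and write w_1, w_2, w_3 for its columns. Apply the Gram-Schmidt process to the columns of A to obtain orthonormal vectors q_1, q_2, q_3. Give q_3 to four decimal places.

w_1 = (3, 4, 2, 2); ‖w_1‖ = 5.7446, so q_1 = (0.5222, 0.6963, 0.3482, 0.3482).
q_1·w_2 = 0.5222·3 + 0.6963·(-1) + 0.3482·(-3) + 0.3482·4 = 1.2185.
u_2 = w_2 − 1.2185·q_1 = (2.3636, -1.8485, -3.4242, 3.5758).
‖u_2‖ = 5.7892, so q_2 = (0.4083, -0.3193, -0.5915, 0.6177).
q_1·w_3 = 0.5222·(-3) + 0.6963·(-3) + 0.3482·0 + 0.3482·(-4) = -5.0483; q_2·w_3 = 0.4083·(-3) + (-0.3193)·(-3) + (-0.5915)·0 + 0.6177·(-4) = -2.7376.
u_3 = w_3 + 5.0483·q_1 + 2.7376·q_2 = (0.7541, -0.3590, 0.1383, -0.5515).
‖u_3‖ = 1.0103, so q_3 = (0.7463, -0.3553, 0.1369, -0.5459).

q_3 = (0.7463, -0.3553, 0.1369, -0.5459)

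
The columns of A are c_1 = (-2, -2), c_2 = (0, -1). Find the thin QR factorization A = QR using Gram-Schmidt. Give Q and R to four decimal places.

c_1 = (-2, -2); ‖c_1‖ = 2.8284, so q_1 = (-0.7071, -0.7071).
q_1·c_2 = (-0.7071)·0 + (-0.7071)·(-1) = 0.7071.
u_2 = c_2 − 0.7071·q_1 = (0.5000, -0.5000).
‖u_2‖ = 0.7071, so q_2 = (0.7071, -0.7071).

Q = [[-0.7071, 0.7071], [-0.7071, -0.7071]], R = [[2.8284, 0.7071], [0.0000, 0.7071]]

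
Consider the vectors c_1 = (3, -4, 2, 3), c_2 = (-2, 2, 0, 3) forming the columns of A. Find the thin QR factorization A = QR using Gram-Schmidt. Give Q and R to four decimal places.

Q = [[0.4867, -0.3971], [-0.6489, 0.3645], [0.3244, 0.0651], [0.4867, 0.8398]], R = [[6.1644, -0.8111], [0.0000, 4.0425]]

c_1 = (3, -4, 2, 3); ‖c_1‖ = 6.1644, so q_1 = (0.4867, -0.6489, 0.3244, 0.4867).
q_1·c_2 = 0.4867·(-2) + (-0.6489)·2 + 0.3244·0 + 0.4867·3 = -0.8111.
u_2 = c_2 + 0.8111·q_1 = (-1.6053, 1.4737, 0.2632, 3.3947).
‖u_2‖ = 4.0425, so q_2 = (-0.3971, 0.3645, 0.0651, 0.8398).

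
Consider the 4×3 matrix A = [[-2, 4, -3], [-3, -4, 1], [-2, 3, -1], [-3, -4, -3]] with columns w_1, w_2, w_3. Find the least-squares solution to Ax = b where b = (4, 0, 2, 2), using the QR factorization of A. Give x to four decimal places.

x = (-0.4874, 0.2614, -0.5673)

q_1 = w_1/‖w_1‖ = (-2, -3, -2, -3)/5.0990 = (-0.3922, -0.5883, -0.3922, -0.5883).
r_{12} = q_1·w_2 = 1.9612.
u_2 = w_2 − 1.9612·q_1 = (4.7692, -2.8462, 3.7692, -2.8462).
‖u_2‖ = 7.2907, so q_2 = (0.6542, -0.3904, 0.5170, -0.3904).
r_{13} = q_1·w_3 = 2.7456; r_{23} = q_2·w_3 = -1.6987.
u_3 = w_3 − 2.7456·q_1 + 1.6987·q_2 = (-0.8119, 1.9522, 0.9551, -2.0478).
‖u_3‖ = 3.0945, so q_3 = (-0.2624, 0.6309, 0.3087, -0.6617).
Qᵀb = (-3.5301, 2.8698, -1.7556).
Back-substitute: x_3 = -1.7556/3.0945 = -0.5673.
x_2 = (2.8698 + 1.6987·(-0.5673))/7.2907 = 0.2614.
x_1 = (-3.5301 − 1.9612·0.2614 − 2.7456·(-0.5673))/5.0990 = -0.4874.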